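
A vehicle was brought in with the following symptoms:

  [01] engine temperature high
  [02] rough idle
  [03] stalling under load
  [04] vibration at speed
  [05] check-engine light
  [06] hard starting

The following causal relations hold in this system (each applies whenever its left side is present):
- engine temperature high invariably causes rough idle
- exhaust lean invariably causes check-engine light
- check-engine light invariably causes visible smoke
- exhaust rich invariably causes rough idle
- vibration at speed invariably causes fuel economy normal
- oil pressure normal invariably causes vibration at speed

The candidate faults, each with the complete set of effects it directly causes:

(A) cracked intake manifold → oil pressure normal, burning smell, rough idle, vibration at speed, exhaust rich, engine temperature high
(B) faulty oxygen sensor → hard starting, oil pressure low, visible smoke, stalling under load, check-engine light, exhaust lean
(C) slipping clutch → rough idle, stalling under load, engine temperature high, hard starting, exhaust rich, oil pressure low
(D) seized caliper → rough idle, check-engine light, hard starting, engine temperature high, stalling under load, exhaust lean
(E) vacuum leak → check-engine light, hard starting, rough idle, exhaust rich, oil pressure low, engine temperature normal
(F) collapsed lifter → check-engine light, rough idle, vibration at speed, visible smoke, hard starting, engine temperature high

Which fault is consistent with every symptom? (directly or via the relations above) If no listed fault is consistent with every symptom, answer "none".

none

Checking each candidate against the observations:
(A) cracked intake manifold — engine temperature high yes; rough idle yes; stalling under load NO; vibration at speed yes; check-engine light NO; hard starting NO
(B) faulty oxygen sensor — engine temperature high NO; rough idle NO; stalling under load yes; vibration at speed NO; check-engine light yes; hard starting yes
(C) slipping clutch — does not account for vibration at speed, check-engine light
(D) seized caliper — engine temperature high yes; rough idle yes; stalling under load yes; vibration at speed NO; check-engine light yes; hard starting yes
(E) vacuum leak — engine temperature high NO; rough idle yes; stalling under load NO; vibration at speed NO; check-engine light yes; hard starting yes
(F) collapsed lifter — engine temperature high yes; rough idle yes; stalling under load NO; vibration at speed yes; check-engine light yes; hard starting yes
None of the listed candidates fits everything.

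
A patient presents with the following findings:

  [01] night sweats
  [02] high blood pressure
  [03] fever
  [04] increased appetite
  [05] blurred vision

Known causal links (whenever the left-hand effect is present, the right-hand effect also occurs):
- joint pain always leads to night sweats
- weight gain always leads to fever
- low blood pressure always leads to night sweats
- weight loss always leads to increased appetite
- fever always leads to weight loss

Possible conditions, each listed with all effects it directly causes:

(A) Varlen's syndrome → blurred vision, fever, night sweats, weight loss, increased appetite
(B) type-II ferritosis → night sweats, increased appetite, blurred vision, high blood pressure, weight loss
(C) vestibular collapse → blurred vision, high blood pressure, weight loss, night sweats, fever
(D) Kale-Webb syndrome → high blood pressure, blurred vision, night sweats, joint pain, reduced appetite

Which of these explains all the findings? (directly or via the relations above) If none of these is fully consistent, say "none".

C

For each candidate, compare predicted effects to what was observed:
(A) Varlen's syndrome — does not account for high blood pressure
(B) type-II ferritosis — night sweats ✓; high blood pressure ✓; fever ✗; increased appetite ✓; blurred vision ✓
(C) vestibular collapse — night sweats ✓; high blood pressure ✓; fever ✓; increased appetite ✓ (via weight loss → increased appetite); blurred vision ✓
(D) Kale-Webb syndrome — night sweats ✓; high blood pressure ✓; fever ✗; increased appetite ✗; blurred vision ✓
(C) alone accounts for all the evidence.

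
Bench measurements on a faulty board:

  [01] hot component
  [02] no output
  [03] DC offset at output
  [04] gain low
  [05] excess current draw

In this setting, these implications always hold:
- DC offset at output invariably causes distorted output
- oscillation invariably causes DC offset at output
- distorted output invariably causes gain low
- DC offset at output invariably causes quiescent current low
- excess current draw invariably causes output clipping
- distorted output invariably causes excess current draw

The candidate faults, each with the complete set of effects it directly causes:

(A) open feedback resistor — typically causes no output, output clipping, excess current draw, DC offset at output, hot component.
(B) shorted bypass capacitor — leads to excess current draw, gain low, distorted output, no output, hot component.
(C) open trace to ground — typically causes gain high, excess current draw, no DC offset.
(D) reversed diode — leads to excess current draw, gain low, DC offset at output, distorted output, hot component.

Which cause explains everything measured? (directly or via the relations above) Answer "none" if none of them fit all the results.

A

Testing each hypothesis:
(A) open feedback resistor — hot component ✓; no output ✓; DC offset at output ✓; gain low ✓ (via DC offset at output → distorted output → gain low); excess current draw ✓
(B) shorted bypass capacitor — does not account for DC offset at output
(C) open trace to ground — hot component ✗; no output ✗; DC offset at output ✗; gain low ✗; excess current draw ✓
(D) reversed diode — does not account for no output
(A) alone accounts for all the evidence.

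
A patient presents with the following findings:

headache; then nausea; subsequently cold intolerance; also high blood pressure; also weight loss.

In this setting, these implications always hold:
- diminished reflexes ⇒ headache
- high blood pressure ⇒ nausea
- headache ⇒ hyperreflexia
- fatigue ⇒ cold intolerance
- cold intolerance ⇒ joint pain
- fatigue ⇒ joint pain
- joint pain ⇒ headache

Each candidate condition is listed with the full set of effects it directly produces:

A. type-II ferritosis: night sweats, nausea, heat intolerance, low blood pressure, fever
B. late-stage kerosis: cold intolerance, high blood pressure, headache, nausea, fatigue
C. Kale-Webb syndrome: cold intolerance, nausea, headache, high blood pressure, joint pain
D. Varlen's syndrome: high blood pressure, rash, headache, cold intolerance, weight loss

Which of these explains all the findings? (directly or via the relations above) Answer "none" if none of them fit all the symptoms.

For each candidate, compare predicted effects to what was observed:
(A) type-II ferritosis — headache ✗; nausea ✓; cold intolerance ✗; high blood pressure ✗; weight loss ✗
(B) late-stage kerosis — does not account for weight loss
(C) Kale-Webb syndrome — headache ✓; nausea ✓; cold intolerance ✓; high blood pressure ✓; weight loss ✗
(D) Varlen's syndrome — headache ✓; nausea ✓ (by high blood pressure → nausea); cold intolerance ✓; high blood pressure ✓; weight loss ✓
(D) is the only candidate with no mismatches.

D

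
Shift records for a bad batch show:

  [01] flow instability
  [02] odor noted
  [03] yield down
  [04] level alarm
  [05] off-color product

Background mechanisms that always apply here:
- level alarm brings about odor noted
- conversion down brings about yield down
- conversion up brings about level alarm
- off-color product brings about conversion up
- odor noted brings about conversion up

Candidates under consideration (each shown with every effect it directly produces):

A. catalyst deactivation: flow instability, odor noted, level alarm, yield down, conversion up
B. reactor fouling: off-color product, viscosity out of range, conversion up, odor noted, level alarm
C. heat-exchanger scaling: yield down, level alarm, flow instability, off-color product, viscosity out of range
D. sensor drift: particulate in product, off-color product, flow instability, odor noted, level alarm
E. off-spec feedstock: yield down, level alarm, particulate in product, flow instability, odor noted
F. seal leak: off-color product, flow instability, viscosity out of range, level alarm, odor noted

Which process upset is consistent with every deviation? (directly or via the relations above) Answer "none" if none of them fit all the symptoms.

For each candidate, compare predicted effects to what was observed:
(A) catalyst deactivation — flow instability +; odor noted +; yield down +; level alarm +; off-color product -
(B) reactor fouling — flow instability -; odor noted +; yield down -; level alarm +; off-color product +
(C) heat-exchanger scaling — accounts for every observation (odor noted by level alarm → odor noted)
(D) sensor drift — does not account for yield down
(E) off-spec feedstock — flow instability +; odor noted +; yield down +; level alarm +; off-color product -
(F) seal leak — flow instability +; odor noted +; yield down -; level alarm +; off-color product +
(C) alone accounts for all the evidence.

C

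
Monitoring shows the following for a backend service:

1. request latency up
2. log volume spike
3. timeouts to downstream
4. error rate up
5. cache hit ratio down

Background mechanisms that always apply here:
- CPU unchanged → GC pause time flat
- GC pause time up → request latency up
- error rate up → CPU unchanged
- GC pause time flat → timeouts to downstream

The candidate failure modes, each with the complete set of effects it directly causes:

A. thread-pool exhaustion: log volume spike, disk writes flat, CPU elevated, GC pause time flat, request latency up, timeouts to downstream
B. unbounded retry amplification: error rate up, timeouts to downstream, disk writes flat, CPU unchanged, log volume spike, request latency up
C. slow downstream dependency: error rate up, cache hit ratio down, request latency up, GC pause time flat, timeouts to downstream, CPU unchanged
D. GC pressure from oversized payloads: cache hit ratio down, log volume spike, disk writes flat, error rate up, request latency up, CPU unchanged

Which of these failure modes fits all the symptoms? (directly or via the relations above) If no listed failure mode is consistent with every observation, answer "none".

D

For each candidate, compare predicted effects to what was observed:
(A) thread-pool exhaustion — does not account for error rate up, cache hit ratio down
(B) unbounded retry amplification — request latency up yes; log volume spike yes; timeouts to downstream yes; error rate up yes; cache hit ratio down NO
(C) slow downstream dependency — request latency up yes; log volume spike NO; timeouts to downstream yes; error rate up yes; cache hit ratio down yes
(D) GC pressure from oversized payloads — accounts for every observation (timeouts to downstream through CPU unchanged → GC pause time flat → timeouts to downstream)
(D) is the only candidate with no mismatches.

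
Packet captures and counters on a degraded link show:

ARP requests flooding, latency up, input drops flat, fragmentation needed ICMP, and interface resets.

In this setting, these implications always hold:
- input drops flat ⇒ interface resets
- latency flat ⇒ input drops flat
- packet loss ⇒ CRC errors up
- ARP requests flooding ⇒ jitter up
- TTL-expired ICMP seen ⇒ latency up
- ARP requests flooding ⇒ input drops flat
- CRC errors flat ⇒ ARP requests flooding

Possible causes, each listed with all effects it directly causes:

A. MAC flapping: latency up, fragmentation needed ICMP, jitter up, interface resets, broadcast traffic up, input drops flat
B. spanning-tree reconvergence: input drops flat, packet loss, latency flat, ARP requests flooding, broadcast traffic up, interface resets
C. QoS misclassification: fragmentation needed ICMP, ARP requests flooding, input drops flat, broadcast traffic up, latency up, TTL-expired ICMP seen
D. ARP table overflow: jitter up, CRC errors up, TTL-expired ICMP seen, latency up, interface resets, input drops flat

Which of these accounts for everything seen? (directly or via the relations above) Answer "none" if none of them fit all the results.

Checking each candidate against the observations:
(A) MAC flapping — ARP requests flooding miss; latency up match; input drops flat match; fragmentation needed ICMP match; interface resets match
(B) spanning-tree reconvergence — fails on latency up, fragmentation needed ICMP (predicts latency flat, not latency up)
(C) QoS misclassification — ARP requests flooding match; latency up match; input drops flat match; fragmentation needed ICMP match; interface resets match (through input drops flat → interface resets)
(D) ARP table overflow — does not account for ARP requests flooding, fragmentation needed ICMP
Only (C) is consistent with every observation.

C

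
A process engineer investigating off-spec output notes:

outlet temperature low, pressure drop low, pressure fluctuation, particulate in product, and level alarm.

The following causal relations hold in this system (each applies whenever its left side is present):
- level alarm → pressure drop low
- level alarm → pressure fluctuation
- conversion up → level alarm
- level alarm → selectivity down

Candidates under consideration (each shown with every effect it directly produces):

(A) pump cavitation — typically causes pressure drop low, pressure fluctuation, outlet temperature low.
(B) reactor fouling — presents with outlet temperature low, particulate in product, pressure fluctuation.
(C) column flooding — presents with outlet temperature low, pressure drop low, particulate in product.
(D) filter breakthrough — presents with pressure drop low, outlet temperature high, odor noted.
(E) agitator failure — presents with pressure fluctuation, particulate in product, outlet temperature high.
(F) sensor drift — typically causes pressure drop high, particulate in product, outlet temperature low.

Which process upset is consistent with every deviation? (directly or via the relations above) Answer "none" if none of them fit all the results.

For each candidate, compare predicted effects to what was observed:
(A) pump cavitation — does not account for particulate in product, level alarm
(B) reactor fouling — outlet temperature low yes; pressure drop low NO; pressure fluctuation yes; particulate in product yes; level alarm NO
(C) column flooding — outlet temperature low yes; pressure drop low yes; pressure fluctuation NO; particulate in product yes; level alarm NO
(D) filter breakthrough — outlet temperature low NO; pressure drop low yes; pressure fluctuation NO; particulate in product NO; level alarm NO
(E) agitator failure — outlet temperature low NO; pressure drop low NO; pressure fluctuation yes; particulate in product yes; level alarm NO
(F) sensor drift — fails on pressure drop low, pressure fluctuation, level alarm (predicts pressure drop high, not pressure drop low)
Every candidate fails on at least one observation.

none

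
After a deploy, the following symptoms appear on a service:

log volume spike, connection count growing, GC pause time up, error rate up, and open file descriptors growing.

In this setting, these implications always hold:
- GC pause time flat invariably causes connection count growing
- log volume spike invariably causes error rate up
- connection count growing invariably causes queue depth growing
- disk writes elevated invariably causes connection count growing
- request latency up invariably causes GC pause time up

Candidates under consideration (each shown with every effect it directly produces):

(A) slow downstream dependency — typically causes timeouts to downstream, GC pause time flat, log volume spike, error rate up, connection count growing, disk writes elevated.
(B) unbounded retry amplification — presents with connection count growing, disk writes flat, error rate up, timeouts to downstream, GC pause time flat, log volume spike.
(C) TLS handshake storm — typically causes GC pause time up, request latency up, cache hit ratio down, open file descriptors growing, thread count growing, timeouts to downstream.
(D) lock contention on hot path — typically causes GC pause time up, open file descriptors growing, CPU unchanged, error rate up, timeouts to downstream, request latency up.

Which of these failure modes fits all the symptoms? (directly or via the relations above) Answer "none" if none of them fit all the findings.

none

Checking each candidate against the observations:
(A) slow downstream dependency — log volume spike match; connection count growing match; GC pause time up miss; error rate up match; open file descriptors growing miss
(B) unbounded retry amplification — log volume spike match; connection count growing match; GC pause time up miss; error rate up match; open file descriptors growing miss
(C) TLS handshake storm — log volume spike miss; connection count growing miss; GC pause time up match; error rate up miss; open file descriptors growing match
(D) lock contention on hot path — log volume spike miss; connection count growing miss; GC pause time up match; error rate up match; open file descriptors growing match
None of the listed candidates fits everything.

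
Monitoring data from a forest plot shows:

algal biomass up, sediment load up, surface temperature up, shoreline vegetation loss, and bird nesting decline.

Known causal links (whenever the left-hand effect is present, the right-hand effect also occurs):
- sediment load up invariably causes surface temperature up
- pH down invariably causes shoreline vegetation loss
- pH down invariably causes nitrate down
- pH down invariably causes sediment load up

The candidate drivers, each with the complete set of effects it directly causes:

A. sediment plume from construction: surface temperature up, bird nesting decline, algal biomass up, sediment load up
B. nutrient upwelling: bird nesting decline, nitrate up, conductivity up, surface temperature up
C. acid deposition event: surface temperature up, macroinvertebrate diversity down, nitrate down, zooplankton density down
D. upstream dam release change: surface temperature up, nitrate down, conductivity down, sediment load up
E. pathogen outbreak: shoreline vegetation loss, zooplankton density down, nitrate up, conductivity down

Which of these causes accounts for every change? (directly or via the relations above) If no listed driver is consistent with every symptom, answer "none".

Per-candidate check:
(A) sediment plume from construction — does not account for shoreline vegetation loss
(B) nutrient upwelling — does not account for algal biomass up, sediment load up, shoreline vegetation loss
(C) acid deposition event — algal biomass up NO; sediment load up NO; surface temperature up yes; shoreline vegetation loss NO; bird nesting decline NO
(D) upstream dam release change — algal biomass up NO; sediment load up yes; surface temperature up yes; shoreline vegetation loss NO; bird nesting decline NO
(E) pathogen outbreak — algal biomass up NO; sediment load up NO; surface temperature up NO; shoreline vegetation loss yes; bird nesting decline NO
None of the listed candidates fits everything.

none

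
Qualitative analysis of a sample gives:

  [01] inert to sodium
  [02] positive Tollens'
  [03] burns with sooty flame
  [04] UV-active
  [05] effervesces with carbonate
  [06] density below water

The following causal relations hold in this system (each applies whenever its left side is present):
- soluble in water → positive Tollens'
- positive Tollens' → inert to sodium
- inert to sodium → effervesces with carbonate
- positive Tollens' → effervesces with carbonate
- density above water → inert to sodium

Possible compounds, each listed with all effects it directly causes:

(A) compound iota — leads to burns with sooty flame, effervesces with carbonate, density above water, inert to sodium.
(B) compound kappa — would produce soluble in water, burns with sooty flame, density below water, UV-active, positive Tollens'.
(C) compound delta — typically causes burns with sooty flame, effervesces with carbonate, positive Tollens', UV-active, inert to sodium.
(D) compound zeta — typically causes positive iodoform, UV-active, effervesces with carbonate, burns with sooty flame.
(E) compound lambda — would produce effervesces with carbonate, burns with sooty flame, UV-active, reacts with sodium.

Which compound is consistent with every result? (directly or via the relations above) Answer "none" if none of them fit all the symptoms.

Checking each candidate against the observations:
(A) compound iota — inert to sodium ✓; positive Tollens' ✗; burns with sooty flame ✓; UV-active ✗; effervesces with carbonate ✓; density below water ✗
(B) compound kappa — accounts for every observation (inert to sodium through positive Tollens' → inert to sodium)
(C) compound delta — does not account for density below water
(D) compound zeta — inert to sodium ✗; positive Tollens' ✗; burns with sooty flame ✓; UV-active ✓; effervesces with carbonate ✓; density below water ✗
(E) compound lambda — inert to sodium ✗; positive Tollens' ✗; burns with sooty flame ✓; UV-active ✓; effervesces with carbonate ✓; density below water ✗
(B) alone accounts for all the evidence.

B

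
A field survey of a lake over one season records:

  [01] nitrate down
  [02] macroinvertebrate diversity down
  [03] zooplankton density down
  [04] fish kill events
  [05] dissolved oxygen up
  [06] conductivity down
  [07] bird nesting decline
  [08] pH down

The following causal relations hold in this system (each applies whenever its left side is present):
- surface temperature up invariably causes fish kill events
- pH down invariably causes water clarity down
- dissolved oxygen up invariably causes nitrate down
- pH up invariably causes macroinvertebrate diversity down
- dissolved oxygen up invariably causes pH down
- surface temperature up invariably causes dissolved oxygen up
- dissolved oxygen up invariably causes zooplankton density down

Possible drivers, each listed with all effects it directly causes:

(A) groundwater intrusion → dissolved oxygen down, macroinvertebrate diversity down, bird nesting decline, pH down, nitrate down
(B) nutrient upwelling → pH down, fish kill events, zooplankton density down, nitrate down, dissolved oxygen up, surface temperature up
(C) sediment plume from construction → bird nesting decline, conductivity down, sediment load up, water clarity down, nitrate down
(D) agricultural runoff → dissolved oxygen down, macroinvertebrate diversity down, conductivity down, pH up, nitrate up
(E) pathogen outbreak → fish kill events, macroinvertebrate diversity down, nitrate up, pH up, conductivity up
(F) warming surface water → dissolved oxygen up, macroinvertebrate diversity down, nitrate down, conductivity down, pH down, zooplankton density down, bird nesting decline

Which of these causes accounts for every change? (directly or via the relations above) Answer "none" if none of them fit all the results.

none

Per-candidate check:
(A) groundwater intrusion — nitrate down yes; macroinvertebrate diversity down yes; zooplankton density down NO; fish kill events NO; dissolved oxygen up NO; conductivity down NO; bird nesting decline yes; pH down yes
(B) nutrient upwelling — does not account for macroinvertebrate diversity down, conductivity down, bird nesting decline
(C) sediment plume from construction — nitrate down yes; macroinvertebrate diversity down NO; zooplankton density down NO; fish kill events NO; dissolved oxygen up NO; conductivity down yes; bird nesting decline yes; pH down NO
(D) agricultural runoff — fails on nitrate down, zooplankton density down, fish kill events, dissolved oxygen up, bird nesting decline, pH down (predicts nitrate up, not nitrate down; predicts dissolved oxygen down, not dissolved oxygen up; predicts pH up, not pH down)
(E) pathogen outbreak — fails on nitrate down, zooplankton density down, dissolved oxygen up, conductivity down, bird nesting decline, pH down (predicts nitrate up, not nitrate down; predicts conductivity up, not conductivity down; predicts pH up, not pH down)
(F) warming surface water — does not account for fish kill events
Every candidate fails on at least one observation.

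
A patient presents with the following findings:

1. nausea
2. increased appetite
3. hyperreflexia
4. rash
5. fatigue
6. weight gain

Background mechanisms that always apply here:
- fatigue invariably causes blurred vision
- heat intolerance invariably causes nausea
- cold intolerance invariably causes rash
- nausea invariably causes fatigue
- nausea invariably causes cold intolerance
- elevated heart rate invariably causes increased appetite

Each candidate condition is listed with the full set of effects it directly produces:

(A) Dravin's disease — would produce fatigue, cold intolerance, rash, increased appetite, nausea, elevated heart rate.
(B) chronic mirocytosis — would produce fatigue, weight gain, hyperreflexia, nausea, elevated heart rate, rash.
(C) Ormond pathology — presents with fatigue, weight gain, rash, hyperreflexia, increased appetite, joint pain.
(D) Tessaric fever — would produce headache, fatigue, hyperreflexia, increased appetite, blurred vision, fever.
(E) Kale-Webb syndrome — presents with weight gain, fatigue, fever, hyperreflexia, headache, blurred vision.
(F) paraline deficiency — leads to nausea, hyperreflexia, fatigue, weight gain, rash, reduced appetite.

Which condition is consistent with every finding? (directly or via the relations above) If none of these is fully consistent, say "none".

B

Per-candidate check:
(A) Dravin's disease — nausea ✓; increased appetite ✓; hyperreflexia ✗; rash ✓; fatigue ✓; weight gain ✗
(B) chronic mirocytosis — accounts for every observation (increased appetite by elevated heart rate → increased appetite)
(C) Ormond pathology — nausea ✗; increased appetite ✓; hyperreflexia ✓; rash ✓; fatigue ✓; weight gain ✓
(D) Tessaric fever — does not account for nausea, rash, weight gain
(E) Kale-Webb syndrome — nausea ✗; increased appetite ✗; hyperreflexia ✓; rash ✗; fatigue ✓; weight gain ✓
(F) paraline deficiency — nausea ✓; increased appetite ✗; hyperreflexia ✓; rash ✓; fatigue ✓; weight gain ✓
(B) is the only candidate with no mismatches.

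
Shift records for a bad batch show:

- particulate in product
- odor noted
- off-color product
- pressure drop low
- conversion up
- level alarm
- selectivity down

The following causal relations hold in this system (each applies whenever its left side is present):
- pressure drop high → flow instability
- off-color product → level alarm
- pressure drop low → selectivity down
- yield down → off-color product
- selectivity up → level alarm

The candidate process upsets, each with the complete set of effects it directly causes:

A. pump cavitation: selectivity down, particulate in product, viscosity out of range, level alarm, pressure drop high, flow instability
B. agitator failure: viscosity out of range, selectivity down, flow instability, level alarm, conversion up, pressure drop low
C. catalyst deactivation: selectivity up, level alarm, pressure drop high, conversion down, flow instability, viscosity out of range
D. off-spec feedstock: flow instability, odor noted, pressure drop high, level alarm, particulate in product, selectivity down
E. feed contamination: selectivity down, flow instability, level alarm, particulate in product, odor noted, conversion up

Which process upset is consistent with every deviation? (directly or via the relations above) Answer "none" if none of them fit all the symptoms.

For each candidate, compare predicted effects to what was observed:
(A) pump cavitation — particulate in product yes; odor noted NO; off-color product NO; pressure drop low NO; conversion up NO; level alarm yes; selectivity down yes
(B) agitator failure — does not account for particulate in product, odor noted, off-color product
(C) catalyst deactivation — particulate in product NO; odor noted NO; off-color product NO; pressure drop low NO; conversion up NO; level alarm yes; selectivity down NO
(D) off-spec feedstock — fails on off-color product, pressure drop low, conversion up (predicts pressure drop high, not pressure drop low)
(E) feed contamination — particulate in product yes; odor noted yes; off-color product NO; pressure drop low NO; conversion up yes; level alarm yes; selectivity down yes
No candidate is consistent with all observations.

none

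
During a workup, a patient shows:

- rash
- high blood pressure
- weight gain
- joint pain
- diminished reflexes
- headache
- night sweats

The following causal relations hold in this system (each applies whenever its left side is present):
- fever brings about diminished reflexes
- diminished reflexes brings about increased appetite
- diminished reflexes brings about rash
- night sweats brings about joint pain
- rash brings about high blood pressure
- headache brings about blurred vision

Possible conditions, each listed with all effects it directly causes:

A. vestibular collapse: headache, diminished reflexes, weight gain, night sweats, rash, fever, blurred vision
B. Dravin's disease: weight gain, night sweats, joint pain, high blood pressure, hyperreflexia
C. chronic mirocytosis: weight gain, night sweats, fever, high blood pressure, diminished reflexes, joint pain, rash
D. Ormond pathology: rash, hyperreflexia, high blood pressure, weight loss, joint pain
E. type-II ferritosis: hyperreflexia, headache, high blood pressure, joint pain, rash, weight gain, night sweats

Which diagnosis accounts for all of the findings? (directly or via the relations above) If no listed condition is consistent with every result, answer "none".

A

For each candidate, compare predicted effects to what was observed:
(A) vestibular collapse — accounts for every observation (high blood pressure through rash → high blood pressure)
(B) Dravin's disease — fails on rash, diminished reflexes, headache (predicts hyperreflexia, not diminished reflexes)
(C) chronic mirocytosis — rash match; high blood pressure match; weight gain match; joint pain match; diminished reflexes match; headache miss; night sweats match
(D) Ormond pathology — fails on weight gain, diminished reflexes, headache, night sweats (predicts weight loss, not weight gain; predicts hyperreflexia, not diminished reflexes)
(E) type-II ferritosis — rash match; high blood pressure match; weight gain match; joint pain match; diminished reflexes miss; headache match; night sweats match
(A) is the only candidate with no mismatches.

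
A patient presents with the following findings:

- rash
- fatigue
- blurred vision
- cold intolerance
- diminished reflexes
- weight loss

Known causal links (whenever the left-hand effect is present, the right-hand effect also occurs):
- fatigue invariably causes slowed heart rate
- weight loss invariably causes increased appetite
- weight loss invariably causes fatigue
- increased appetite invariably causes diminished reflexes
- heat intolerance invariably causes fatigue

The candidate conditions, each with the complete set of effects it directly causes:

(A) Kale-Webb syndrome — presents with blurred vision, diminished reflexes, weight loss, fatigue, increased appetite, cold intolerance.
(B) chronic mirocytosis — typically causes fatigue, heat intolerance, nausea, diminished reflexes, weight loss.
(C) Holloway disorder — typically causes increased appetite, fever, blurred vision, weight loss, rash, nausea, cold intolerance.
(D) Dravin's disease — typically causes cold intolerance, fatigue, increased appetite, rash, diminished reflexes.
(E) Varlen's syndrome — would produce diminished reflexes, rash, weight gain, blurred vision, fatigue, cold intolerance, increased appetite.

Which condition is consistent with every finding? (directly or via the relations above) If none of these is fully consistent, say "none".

For each candidate, compare predicted effects to what was observed:
(A) Kale-Webb syndrome — does not account for rash
(B) chronic mirocytosis — rash miss; fatigue match; blurred vision miss; cold intolerance miss; diminished reflexes match; weight loss match
(C) Holloway disorder — rash match; fatigue match (via weight loss → fatigue); blurred vision match; cold intolerance match; diminished reflexes match (via increased appetite → diminished reflexes); weight loss match
(D) Dravin's disease — does not account for blurred vision, weight loss
(E) Varlen's syndrome — rash match; fatigue match; blurred vision match; cold intolerance match; diminished reflexes match; weight loss miss
(C) is the only candidate with no mismatches.

C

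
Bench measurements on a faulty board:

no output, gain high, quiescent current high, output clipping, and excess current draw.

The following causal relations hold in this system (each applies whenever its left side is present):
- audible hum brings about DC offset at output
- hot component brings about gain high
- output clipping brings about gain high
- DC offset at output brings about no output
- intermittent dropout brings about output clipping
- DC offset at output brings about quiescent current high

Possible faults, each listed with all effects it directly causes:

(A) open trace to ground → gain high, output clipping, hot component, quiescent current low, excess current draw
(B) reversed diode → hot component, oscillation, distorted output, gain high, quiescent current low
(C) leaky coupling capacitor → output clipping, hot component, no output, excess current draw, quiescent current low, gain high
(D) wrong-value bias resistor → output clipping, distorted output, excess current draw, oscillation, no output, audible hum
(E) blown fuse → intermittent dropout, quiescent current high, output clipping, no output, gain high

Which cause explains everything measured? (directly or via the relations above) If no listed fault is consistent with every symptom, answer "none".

D

For each candidate, compare predicted effects to what was observed:
(A) open trace to ground — no output -; gain high +; quiescent current high -; output clipping +; excess current draw +
(B) reversed diode — no output -; gain high +; quiescent current high -; output clipping -; excess current draw -
(C) leaky coupling capacitor — no output +; gain high +; quiescent current high -; output clipping +; excess current draw +
(D) wrong-value bias resistor — no output +; gain high + (via output clipping → gain high); quiescent current high + (via audible hum → DC offset at output → quiescent current high); output clipping +; excess current draw +
(E) blown fuse — no output +; gain high +; quiescent current high +; output clipping +; excess current draw -
(D) alone accounts for all the evidence.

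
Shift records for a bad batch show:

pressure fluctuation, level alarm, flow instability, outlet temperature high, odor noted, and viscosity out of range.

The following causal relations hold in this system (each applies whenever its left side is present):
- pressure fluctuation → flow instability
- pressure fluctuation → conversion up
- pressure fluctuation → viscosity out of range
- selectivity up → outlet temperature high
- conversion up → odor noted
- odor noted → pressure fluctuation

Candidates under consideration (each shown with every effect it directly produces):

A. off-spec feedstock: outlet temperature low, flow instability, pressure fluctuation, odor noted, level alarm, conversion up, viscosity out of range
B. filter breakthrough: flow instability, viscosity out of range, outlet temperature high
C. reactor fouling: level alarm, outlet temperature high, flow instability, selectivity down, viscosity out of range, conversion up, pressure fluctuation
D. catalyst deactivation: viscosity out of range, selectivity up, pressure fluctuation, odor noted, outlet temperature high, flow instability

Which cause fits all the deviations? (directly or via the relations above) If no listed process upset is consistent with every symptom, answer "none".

C

For each candidate, compare predicted effects to what was observed:
(A) off-spec feedstock — pressure fluctuation yes; level alarm yes; flow instability yes; outlet temperature high NO; odor noted yes; viscosity out of range yes
(B) filter breakthrough — does not account for pressure fluctuation, level alarm, odor noted
(C) reactor fouling — accounts for every observation (odor noted via conversion up → odor noted)
(D) catalyst deactivation — does not account for level alarm
(C) alone accounts for all the evidence.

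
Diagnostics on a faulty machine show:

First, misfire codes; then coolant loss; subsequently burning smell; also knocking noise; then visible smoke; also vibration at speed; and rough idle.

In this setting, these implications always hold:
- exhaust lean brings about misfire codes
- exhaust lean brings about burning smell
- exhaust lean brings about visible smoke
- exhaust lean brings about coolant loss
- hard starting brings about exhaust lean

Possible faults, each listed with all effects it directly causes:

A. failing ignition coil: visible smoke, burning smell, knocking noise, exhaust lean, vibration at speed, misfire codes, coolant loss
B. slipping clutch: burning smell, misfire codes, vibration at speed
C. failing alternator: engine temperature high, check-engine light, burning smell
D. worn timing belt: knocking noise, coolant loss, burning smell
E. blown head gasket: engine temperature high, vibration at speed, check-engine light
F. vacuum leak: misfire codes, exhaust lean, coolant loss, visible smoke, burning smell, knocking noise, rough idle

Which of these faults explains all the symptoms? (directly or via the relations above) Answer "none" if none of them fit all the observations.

Per-candidate check:
(A) failing ignition coil — misfire codes match; coolant loss match; burning smell match; knocking noise match; visible smoke match; vibration at speed match; rough idle miss
(B) slipping clutch — does not account for coolant loss, knocking noise, visible smoke, rough idle
(C) failing alternator — does not account for misfire codes, coolant loss, knocking noise, visible smoke, vibration at speed, rough idle
(D) worn timing belt — misfire codes miss; coolant loss match; burning smell match; knocking noise match; visible smoke miss; vibration at speed miss; rough idle miss
(E) blown head gasket — does not account for misfire codes, coolant loss, burning smell, knocking noise, visible smoke, rough idle
(F) vacuum leak — misfire codes match; coolant loss match; burning smell match; knocking noise match; visible smoke match; vibration at speed miss; rough idle match
Every candidate fails on at least one observation.

none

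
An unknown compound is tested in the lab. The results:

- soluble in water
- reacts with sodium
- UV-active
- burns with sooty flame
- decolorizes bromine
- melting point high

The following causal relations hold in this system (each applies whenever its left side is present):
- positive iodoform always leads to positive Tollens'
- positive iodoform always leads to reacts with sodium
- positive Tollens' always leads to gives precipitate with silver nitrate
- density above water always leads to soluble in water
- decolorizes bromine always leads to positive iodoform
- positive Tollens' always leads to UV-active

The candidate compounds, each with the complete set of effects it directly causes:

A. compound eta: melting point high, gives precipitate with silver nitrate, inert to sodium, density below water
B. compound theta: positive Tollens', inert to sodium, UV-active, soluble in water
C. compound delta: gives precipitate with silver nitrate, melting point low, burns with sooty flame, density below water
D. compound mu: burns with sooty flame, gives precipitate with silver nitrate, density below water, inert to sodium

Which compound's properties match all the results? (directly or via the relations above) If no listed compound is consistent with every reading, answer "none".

Per-candidate check:
(A) compound eta — soluble in water NO; reacts with sodium NO; UV-active NO; burns with sooty flame NO; decolorizes bromine NO; melting point high yes
(B) compound theta — soluble in water yes; reacts with sodium NO; UV-active yes; burns with sooty flame NO; decolorizes bromine NO; melting point high NO
(C) compound delta — soluble in water NO; reacts with sodium NO; UV-active NO; burns with sooty flame yes; decolorizes bromine NO; melting point high NO
(D) compound mu — fails on soluble in water, reacts with sodium, UV-active, decolorizes bromine, melting point high (predicts inert to sodium, not reacts with sodium)
Every candidate fails on at least one observation.

none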